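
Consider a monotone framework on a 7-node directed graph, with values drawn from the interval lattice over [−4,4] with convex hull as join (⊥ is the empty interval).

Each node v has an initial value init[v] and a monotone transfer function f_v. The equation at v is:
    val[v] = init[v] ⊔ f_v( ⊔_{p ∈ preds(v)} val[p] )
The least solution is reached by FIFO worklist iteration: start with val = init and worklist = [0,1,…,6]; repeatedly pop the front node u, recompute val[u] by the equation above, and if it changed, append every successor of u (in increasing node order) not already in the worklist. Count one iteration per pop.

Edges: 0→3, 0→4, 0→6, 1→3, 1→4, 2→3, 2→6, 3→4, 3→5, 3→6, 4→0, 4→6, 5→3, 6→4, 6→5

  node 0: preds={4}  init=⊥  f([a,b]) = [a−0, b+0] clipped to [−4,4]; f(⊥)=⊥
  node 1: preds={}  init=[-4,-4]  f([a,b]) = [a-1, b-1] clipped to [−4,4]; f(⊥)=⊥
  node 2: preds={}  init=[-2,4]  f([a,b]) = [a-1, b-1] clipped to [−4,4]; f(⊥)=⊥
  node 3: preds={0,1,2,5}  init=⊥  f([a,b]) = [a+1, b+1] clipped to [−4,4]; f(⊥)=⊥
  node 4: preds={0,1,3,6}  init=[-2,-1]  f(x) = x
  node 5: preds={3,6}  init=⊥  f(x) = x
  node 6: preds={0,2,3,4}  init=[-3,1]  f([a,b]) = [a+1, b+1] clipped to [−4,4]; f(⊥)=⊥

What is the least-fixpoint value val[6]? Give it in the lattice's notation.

[-3,4]

Iteration log — 12 steps:
  step 1. node 0  ⊔preds=[-2,-1]  new=[-2,-1]  old=⊥  +wl: 
  step 2. node 1  ⊔preds=⊥  new=[-4,-4]  stable
  step 3. node 2  ⊔preds=⊥  new=[-2,4]  stable
  step 4. node 3  ⊔preds=[-4,4]  new=[-3,4]  old=⊥  +wl: 
  step 5. node 4  ⊔preds=[-4,4]  new=[-4,4]  old=[-2,-1]  +wl: 0
  step 6. node 5  ⊔preds=[-3,4]  new=[-3,4]  old=⊥  +wl: 3
  step 7. node 6  ⊔preds=[-4,4]  new=[-3,4]  old=[-3,1]  +wl: 4,5
  step 8. node 0  ⊔preds=[-4,4]  new=[-4,4]  old=[-2,-1]  +wl: 6
  step 9. node 3  ⊔preds=[-4,4]  new=[-3,4]  stable
  step 10. node 4  ⊔preds=[-4,4]  new=[-4,4]  stable
  step 11. node 5  ⊔preds=[-3,4]  new=[-3,4]  stable
  step 12. node 6  ⊔preds=[-4,4]  new=[-3,4]  stable

Least fixpoint reached:
  node 0: [-4,4]
  node 1: [-4,-4]
  node 2: [-2,4]
  node 3: [-3,4]
  node 4: [-4,4]
  node 5: [-3,4]
  node 6: [-3,4]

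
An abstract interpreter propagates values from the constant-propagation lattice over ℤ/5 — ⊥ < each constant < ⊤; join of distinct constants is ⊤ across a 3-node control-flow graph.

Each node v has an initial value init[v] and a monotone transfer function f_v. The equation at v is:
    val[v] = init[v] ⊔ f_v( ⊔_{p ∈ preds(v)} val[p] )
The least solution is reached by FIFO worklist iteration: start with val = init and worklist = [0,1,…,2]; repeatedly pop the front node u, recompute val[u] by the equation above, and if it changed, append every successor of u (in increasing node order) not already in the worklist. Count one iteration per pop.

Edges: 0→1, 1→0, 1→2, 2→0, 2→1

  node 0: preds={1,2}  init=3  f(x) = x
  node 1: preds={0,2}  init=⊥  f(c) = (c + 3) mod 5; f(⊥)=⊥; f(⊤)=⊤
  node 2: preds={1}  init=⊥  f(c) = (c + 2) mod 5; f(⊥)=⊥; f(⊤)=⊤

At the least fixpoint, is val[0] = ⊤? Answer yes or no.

Trace (9 dequeues):
  [1] u=0 | in ⊥ | out 3 | ==
  [2] u=1 | in 3 | out 1 | prev ⊥ | push {0}
  [3] u=2 | in 1 | out 3 | prev ⊥ | push {1}
  [4] u=0 | in ⊤ | out ⊤ | prev 3 | push {}
  [5] u=1 | in ⊤ | out ⊤ | prev 1 | push {0,2}
  [6] u=0 | in ⊤ | out ⊤ | ==
  [7] u=2 | in ⊤ | out ⊤ | prev 3 | push {0,1}
  [8] u=0 | in ⊤ | out ⊤ | ==
  [9] u=1 | in ⊤ | out ⊤ | ==

Converged values:
  [0] ⊤
  [1] ⊤
  [2] ⊤

yes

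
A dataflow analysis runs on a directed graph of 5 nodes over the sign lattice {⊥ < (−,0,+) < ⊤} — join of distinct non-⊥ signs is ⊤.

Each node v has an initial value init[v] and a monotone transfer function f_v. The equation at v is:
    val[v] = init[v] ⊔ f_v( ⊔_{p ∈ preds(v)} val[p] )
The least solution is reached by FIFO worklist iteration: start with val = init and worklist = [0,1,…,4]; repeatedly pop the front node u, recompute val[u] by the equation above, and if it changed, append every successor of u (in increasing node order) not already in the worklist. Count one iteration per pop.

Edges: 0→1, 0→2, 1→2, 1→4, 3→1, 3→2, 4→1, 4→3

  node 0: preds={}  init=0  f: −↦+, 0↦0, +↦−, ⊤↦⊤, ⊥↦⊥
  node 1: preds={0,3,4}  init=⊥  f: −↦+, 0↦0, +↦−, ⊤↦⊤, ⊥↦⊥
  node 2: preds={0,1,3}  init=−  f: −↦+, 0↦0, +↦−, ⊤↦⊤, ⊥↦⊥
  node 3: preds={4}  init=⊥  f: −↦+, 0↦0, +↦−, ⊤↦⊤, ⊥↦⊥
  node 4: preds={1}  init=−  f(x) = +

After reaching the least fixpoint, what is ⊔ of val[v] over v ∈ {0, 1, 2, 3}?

Trace (10 dequeues):
  [1] u=0 | in ⊥ | out 0 | ==
  [2] u=1 | in ⊤ | out ⊤ | prev ⊥ | push {}
  [3] u=2 | in ⊤ | out ⊤ | prev − | push {}
  [4] u=3 | in − | out + | prev ⊥ | push {1,2}
  [5] u=4 | in ⊤ | out ⊤ | prev − | push {3}
  [6] u=1 | in ⊤ | out ⊤ | ==
  [7] u=2 | in ⊤ | out ⊤ | ==
  [8] u=3 | in ⊤ | out ⊤ | prev + | push {1,2}
  [9] u=1 | in ⊤ | out ⊤ | ==
  [10] u=2 | in ⊤ | out ⊤ | ==

Converged values:
  [0] 0
  [1] ⊤
  [2] ⊤
  [3] ⊤
  [4] ⊤

⊤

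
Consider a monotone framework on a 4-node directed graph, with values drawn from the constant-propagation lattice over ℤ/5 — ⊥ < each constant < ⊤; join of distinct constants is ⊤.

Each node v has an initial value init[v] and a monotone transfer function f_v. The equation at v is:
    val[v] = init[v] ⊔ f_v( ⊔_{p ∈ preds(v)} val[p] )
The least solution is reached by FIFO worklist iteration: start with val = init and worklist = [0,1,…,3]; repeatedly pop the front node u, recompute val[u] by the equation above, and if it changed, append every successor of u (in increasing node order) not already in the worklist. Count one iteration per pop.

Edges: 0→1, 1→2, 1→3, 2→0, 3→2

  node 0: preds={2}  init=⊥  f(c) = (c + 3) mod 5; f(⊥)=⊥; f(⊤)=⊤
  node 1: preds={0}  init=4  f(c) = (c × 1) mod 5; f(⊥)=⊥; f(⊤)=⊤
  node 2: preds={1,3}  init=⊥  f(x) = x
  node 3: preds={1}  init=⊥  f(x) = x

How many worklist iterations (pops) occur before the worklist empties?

Iteration log — 12 steps:
  step 1. node 0  ⊔preds=⊥  new=⊥  stable
  step 2. node 1  ⊔preds=⊥  new=4  stable
  step 3. node 2  ⊔preds=4  new=4  old=⊥  +wl: 0
  step 4. node 3  ⊔preds=4  new=4  old=⊥  +wl: 2
  step 5. node 0  ⊔preds=4  new=2  old=⊥  +wl: 1
  step 6. node 2  ⊔preds=4  new=4  stable
  step 7. node 1  ⊔preds=2  new=⊤  old=4  +wl: 2,3
  step 8. node 2  ⊔preds=⊤  new=⊤  old=4  +wl: 0
  step 9. node 3  ⊔preds=⊤  new=⊤  old=4  +wl: 2
  step 10. node 0  ⊔preds=⊤  new=⊤  old=2  +wl: 1
  step 11. node 2  ⊔preds=⊤  new=⊤  stable
  step 12. node 1  ⊔preds=⊤  new=⊤  stable

Least fixpoint reached:
  node 0: ⊤
  node 1: ⊤
  node 2: ⊤
  node 3: ⊤

12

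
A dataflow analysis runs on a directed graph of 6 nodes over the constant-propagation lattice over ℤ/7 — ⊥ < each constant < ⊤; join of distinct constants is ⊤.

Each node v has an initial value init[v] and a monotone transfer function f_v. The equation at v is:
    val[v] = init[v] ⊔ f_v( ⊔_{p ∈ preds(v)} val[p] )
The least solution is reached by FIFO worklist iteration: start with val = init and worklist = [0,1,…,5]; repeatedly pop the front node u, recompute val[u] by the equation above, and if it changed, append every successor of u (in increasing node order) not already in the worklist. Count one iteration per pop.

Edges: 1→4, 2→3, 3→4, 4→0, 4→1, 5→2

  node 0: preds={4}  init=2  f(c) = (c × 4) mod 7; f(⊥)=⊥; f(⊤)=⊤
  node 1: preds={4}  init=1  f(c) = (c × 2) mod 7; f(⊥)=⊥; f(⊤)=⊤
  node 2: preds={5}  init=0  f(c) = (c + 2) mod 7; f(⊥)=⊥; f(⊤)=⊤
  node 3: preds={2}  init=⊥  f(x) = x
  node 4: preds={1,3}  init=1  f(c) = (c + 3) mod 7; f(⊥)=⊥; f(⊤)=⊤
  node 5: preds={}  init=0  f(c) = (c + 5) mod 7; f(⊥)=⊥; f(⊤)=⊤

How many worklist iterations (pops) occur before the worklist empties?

8

Iteration log — 8 steps:
  step 1. node 0  ⊔preds=1  new=⊤  old=2  +wl: 
  step 2. node 1  ⊔preds=1  new=⊤  old=1  +wl: 
  step 3. node 2  ⊔preds=0  new=⊤  old=0  +wl: 
  step 4. node 3  ⊔preds=⊤  new=⊤  old=⊥  +wl: 
  step 5. node 4  ⊔preds=⊤  new=⊤  old=1  +wl: 0,1
  step 6. node 5  ⊔preds=⊥  new=0  stable
  step 7. node 0  ⊔preds=⊤  new=⊤  stable
  step 8. node 1  ⊔preds=⊤  new=⊤  stable

Least fixpoint reached:
  node 0: ⊤
  node 1: ⊤
  node 2: ⊤
  node 3: ⊤
  node 4: ⊤
  node 5: 0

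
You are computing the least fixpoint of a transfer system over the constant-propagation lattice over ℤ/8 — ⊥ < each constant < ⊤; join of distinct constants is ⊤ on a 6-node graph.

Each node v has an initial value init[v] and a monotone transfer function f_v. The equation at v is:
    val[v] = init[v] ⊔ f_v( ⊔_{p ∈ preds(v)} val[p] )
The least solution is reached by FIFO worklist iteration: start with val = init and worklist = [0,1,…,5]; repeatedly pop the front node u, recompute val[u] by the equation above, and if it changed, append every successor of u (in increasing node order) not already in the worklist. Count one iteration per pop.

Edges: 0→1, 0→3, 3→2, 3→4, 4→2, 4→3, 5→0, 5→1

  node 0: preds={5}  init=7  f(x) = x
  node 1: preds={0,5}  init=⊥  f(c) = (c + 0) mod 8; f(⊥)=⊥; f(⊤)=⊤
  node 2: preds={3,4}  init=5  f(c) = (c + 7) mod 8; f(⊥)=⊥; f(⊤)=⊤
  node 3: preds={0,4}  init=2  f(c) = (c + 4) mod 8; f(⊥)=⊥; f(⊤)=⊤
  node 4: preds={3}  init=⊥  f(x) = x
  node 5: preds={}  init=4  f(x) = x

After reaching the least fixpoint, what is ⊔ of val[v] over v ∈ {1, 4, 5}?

Worklist (8 pops):
  #1 pop 0: in=4 → ⊤ (was 7); enqueue []
  #2 pop 1: in=⊤ → ⊤ (was ⊥); enqueue []
  #3 pop 2: in=2 → ⊤ (was 5); enqueue []
  #4 pop 3: in=⊤ → ⊤ (was 2); enqueue [2]
  #5 pop 4: in=⊤ → ⊤ (was ⊥); enqueue [3]
  #6 pop 5: in=⊥ → 4 (no change)
  #7 pop 2: in=⊤ → ⊤ (no change)
  #8 pop 3: in=⊤ → ⊤ (no change)

Fixpoint:
  val[0] = ⊤
  val[1] = ⊤
  val[2] = ⊤
  val[3] = ⊤
  val[4] = ⊤
  val[5] = 4

⊤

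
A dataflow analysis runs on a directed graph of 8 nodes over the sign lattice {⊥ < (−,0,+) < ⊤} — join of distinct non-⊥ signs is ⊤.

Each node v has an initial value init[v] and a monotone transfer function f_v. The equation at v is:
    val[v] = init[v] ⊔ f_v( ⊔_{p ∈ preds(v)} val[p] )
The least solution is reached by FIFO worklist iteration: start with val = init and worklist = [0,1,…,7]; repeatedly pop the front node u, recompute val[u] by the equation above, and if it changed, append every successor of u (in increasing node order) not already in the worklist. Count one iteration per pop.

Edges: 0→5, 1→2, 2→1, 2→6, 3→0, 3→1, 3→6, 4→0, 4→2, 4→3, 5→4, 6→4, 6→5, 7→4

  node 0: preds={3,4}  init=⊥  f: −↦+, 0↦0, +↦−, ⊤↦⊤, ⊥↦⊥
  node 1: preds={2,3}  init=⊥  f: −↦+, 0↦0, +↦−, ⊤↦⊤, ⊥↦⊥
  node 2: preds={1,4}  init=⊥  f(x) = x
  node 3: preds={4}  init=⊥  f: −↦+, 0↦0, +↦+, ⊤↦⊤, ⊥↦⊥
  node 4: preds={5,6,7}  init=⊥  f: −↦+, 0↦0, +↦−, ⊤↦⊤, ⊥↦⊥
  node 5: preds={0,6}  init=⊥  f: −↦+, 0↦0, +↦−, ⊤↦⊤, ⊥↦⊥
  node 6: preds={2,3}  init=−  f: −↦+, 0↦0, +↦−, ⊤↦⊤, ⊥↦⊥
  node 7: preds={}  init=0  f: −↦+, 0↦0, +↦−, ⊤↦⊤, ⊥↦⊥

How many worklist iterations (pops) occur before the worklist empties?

19

Worklist (19 pops):
  #1 pop 0: in=⊥ → ⊥ (no change)
  #2 pop 1: in=⊥ → ⊥ (no change)
  #3 pop 2: in=⊥ → ⊥ (no change)
  #4 pop 3: in=⊥ → ⊥ (no change)
  #5 pop 4: in=⊤ → ⊤ (was ⊥); enqueue [0,2,3]
  #6 pop 5: in=− → + (was ⊥); enqueue [4]
  #7 pop 6: in=⊥ → − (no change)
  #8 pop 7: in=⊥ → 0 (no change)
  #9 pop 0: in=⊤ → ⊤ (was ⊥); enqueue [5]
  #10 pop 2: in=⊤ → ⊤ (was ⊥); enqueue [1,6]
  #11 pop 3: in=⊤ → ⊤ (was ⊥); enqueue [0]
  #12 pop 4: in=⊤ → ⊤ (no change)
  #13 pop 5: in=⊤ → ⊤ (was +); enqueue [4]
  #14 pop 1: in=⊤ → ⊤ (was ⊥); enqueue [2]
  #15 pop 6: in=⊤ → ⊤ (was −); enqueue [5]
  #16 pop 0: in=⊤ → ⊤ (no change)
  #17 pop 4: in=⊤ → ⊤ (no change)
  #18 pop 2: in=⊤ → ⊤ (no change)
  #19 pop 5: in=⊤ → ⊤ (no change)

Fixpoint:
  val[0] = ⊤
  val[1] = ⊤
  val[2] = ⊤
  val[3] = ⊤
  val[4] = ⊤
  val[5] = ⊤
  val[6] = ⊤
  val[7] = 0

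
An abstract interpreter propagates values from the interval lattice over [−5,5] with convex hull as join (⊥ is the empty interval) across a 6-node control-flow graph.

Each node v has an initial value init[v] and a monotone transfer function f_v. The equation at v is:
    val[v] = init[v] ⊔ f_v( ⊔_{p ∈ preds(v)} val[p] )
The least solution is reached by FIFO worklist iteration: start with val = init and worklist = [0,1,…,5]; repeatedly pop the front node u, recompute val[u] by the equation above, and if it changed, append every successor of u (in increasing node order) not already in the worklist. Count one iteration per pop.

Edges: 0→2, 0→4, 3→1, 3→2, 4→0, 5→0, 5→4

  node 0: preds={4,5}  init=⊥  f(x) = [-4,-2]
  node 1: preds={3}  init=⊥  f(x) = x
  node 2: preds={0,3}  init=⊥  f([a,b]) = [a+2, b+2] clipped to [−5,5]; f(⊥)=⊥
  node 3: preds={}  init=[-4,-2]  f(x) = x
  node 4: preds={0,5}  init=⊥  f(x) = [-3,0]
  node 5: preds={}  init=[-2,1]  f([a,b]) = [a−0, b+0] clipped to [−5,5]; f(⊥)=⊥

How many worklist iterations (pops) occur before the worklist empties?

7

Trace (7 dequeues):
  [1] u=0 | in [-2,1] | out [-4,-2] | prev ⊥ | push {}
  [2] u=1 | in [-4,-2] | out [-4,-2] | prev ⊥ | push {}
  [3] u=2 | in [-4,-2] | out [-2,0] | prev ⊥ | push {}
  [4] u=3 | in ⊥ | out [-4,-2] | ==
  [5] u=4 | in [-4,1] | out [-3,0] | prev ⊥ | push {0}
  [6] u=5 | in ⊥ | out [-2,1] | ==
  [7] u=0 | in [-3,1] | out [-4,-2] | ==

Converged values:
  [0] [-4,-2]
  [1] [-4,-2]
  [2] [-2,0]
  [3] [-4,-2]
  [4] [-3,0]
  [5] [-2,1]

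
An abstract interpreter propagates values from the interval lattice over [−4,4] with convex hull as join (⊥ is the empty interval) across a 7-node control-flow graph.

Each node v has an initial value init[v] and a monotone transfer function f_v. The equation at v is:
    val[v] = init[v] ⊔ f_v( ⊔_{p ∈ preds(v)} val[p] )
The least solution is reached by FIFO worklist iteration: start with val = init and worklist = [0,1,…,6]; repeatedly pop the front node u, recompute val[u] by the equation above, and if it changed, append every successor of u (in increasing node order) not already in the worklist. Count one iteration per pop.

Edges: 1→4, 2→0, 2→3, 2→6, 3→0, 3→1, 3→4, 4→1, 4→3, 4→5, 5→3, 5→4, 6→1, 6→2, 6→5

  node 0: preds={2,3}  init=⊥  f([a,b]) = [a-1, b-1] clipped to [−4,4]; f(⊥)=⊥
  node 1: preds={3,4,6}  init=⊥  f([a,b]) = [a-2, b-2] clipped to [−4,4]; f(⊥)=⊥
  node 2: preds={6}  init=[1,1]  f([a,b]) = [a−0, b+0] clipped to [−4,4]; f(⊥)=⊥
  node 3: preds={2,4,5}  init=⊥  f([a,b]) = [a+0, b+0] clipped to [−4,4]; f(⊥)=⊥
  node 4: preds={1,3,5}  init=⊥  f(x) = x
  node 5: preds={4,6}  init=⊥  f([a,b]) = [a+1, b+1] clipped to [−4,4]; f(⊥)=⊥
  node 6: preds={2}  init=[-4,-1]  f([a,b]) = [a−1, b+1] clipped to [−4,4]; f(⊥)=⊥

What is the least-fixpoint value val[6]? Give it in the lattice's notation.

[-4,4]

Trace (34 dequeues):
  [1] u=0 | in [1,1] | out [0,0] | prev ⊥ | push {}
  [2] u=1 | in [-4,-1] | out [-4,-3] | prev ⊥ | push {}
  [3] u=2 | in [-4,-1] | out [-4,1] | prev [1,1] | push {0}
  [4] u=3 | in [-4,1] | out [-4,1] | prev ⊥ | push {1}
  [5] u=4 | in [-4,1] | out [-4,1] | prev ⊥ | push {3}
  [6] u=5 | in [-4,1] | out [-3,2] | prev ⊥ | push {4}
  [7] u=6 | in [-4,1] | out [-4,2] | prev [-4,-1] | push {2,5}
  [8] u=0 | in [-4,1] | out [-4,0] | prev [0,0] | push {}
  [9] u=1 | in [-4,2] | out [-4,0] | prev [-4,-3] | push {}
  [10] u=3 | in [-4,2] | out [-4,2] | prev [-4,1] | push {0,1}
  [11] u=4 | in [-4,2] | out [-4,2] | prev [-4,1] | push {3}
  [12] u=2 | in [-4,2] | out [-4,2] | prev [-4,1] | push {6}
  [13] u=5 | in [-4,2] | out [-3,3] | prev [-3,2] | push {4}
  [14] u=0 | in [-4,2] | out [-4,1] | prev [-4,0] | push {}
  [15] u=1 | in [-4,2] | out [-4,0] | ==
  [16] u=3 | in [-4,3] | out [-4,3] | prev [-4,2] | push {0,1}
  [17] u=6 | in [-4,2] | out [-4,3] | prev [-4,2] | push {2,5}
  [18] u=4 | in [-4,3] | out [-4,3] | prev [-4,2] | push {3}
  [19] u=0 | in [-4,3] | out [-4,2] | prev [-4,1] | push {}
  [20] u=1 | in [-4,3] | out [-4,1] | prev [-4,0] | push {4}
  [21] u=2 | in [-4,3] | out [-4,3] | prev [-4,2] | push {0,6}
  [22] u=5 | in [-4,3] | out [-3,4] | prev [-3,3] | push {}
  [23] u=3 | in [-4,4] | out [-4,4] | prev [-4,3] | push {1}
  [24] u=4 | in [-4,4] | out [-4,4] | prev [-4,3] | push {3,5}
  [25] u=0 | in [-4,4] | out [-4,3] | prev [-4,2] | push {}
  [26] u=6 | in [-4,3] | out [-4,4] | prev [-4,3] | push {2}
  [27] u=1 | in [-4,4] | out [-4,2] | prev [-4,1] | push {4}
  [28] u=3 | in [-4,4] | out [-4,4] | ==
  [29] u=5 | in [-4,4] | out [-3,4] | ==
  [30] u=2 | in [-4,4] | out [-4,4] | prev [-4,3] | push {0,3,6}
  [31] u=4 | in [-4,4] | out [-4,4] | ==
  [32] u=0 | in [-4,4] | out [-4,3] | ==
  [33] u=3 | in [-4,4] | out [-4,4] | ==
  [34] u=6 | in [-4,4] | out [-4,4] | ==

Converged values:
  [0] [-4,3]
  [1] [-4,2]
  [2] [-4,4]
  [3] [-4,4]
  [4] [-4,4]
  [5] [-3,4]
  [6] [-4,4]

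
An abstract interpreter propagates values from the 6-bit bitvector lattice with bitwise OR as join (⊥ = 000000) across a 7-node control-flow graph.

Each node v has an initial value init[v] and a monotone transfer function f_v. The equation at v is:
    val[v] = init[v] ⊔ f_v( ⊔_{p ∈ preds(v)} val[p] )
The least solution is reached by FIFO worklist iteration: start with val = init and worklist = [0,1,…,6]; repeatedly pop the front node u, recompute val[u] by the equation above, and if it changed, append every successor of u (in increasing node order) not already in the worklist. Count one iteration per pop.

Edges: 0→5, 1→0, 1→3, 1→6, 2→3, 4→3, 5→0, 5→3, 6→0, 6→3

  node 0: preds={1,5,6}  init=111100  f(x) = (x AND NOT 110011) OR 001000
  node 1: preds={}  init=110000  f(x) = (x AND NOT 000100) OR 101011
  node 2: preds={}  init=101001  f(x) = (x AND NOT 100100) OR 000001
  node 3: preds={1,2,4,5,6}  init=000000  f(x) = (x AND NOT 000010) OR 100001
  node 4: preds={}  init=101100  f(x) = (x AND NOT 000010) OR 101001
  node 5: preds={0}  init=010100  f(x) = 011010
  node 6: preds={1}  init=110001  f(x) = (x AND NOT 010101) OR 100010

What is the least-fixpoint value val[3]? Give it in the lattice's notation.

111101

Worklist (9 pops):
  #1 pop 0: in=110101 → 111100 (no change)
  #2 pop 1: in=000000 → 111011 (was 110000); enqueue [0]
  #3 pop 2: in=000000 → 101001 (no change)
  #4 pop 3: in=111111 → 111101 (was 000000); enqueue []
  #5 pop 4: in=000000 → 101101 (was 101100); enqueue [3]
  #6 pop 5: in=111100 → 011110 (was 010100); enqueue []
  #7 pop 6: in=111011 → 111011 (was 110001); enqueue []
  #8 pop 0: in=111111 → 111100 (no change)
  #9 pop 3: in=111111 → 111101 (no change)

Fixpoint:
  val[0] = 111100
  val[1] = 111011
  val[2] = 101001
  val[3] = 111101
  val[4] = 101101
  val[5] = 011110
  val[6] = 111011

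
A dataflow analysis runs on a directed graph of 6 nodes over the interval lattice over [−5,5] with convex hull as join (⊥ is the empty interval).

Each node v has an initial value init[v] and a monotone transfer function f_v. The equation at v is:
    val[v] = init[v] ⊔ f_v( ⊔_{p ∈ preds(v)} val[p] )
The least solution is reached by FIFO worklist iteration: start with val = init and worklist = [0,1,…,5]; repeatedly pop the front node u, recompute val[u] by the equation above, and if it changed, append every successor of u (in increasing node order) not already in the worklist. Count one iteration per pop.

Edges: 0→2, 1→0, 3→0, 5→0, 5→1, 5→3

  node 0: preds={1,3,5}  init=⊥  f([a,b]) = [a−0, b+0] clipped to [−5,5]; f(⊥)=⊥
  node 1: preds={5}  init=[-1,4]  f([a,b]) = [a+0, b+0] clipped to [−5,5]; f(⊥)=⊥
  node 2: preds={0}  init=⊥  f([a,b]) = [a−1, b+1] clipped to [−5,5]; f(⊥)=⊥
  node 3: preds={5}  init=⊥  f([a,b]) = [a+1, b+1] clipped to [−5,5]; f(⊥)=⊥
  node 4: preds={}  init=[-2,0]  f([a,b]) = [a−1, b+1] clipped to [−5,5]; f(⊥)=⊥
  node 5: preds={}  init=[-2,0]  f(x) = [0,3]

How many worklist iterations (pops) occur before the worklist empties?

10

Worklist (10 pops):
  #1 pop 0: in=[-2,4] → [-2,4] (was ⊥); enqueue []
  #2 pop 1: in=[-2,0] → [-2,4] (was [-1,4]); enqueue [0]
  #3 pop 2: in=[-2,4] → [-3,5] (was ⊥); enqueue []
  #4 pop 3: in=[-2,0] → [-1,1] (was ⊥); enqueue []
  #5 pop 4: in=⊥ → [-2,0] (no change)
  #6 pop 5: in=⊥ → [-2,3] (was [-2,0]); enqueue [1,3]
  #7 pop 0: in=[-2,4] → [-2,4] (no change)
  #8 pop 1: in=[-2,3] → [-2,4] (no change)
  #9 pop 3: in=[-2,3] → [-1,4] (was [-1,1]); enqueue [0]
  #10 pop 0: in=[-2,4] → [-2,4] (no change)

Fixpoint:
  val[0] = [-2,4]
  val[1] = [-2,4]
  val[2] = [-3,5]
  val[3] = [-1,4]
  val[4] = [-2,0]
  val[5] = [-2,3]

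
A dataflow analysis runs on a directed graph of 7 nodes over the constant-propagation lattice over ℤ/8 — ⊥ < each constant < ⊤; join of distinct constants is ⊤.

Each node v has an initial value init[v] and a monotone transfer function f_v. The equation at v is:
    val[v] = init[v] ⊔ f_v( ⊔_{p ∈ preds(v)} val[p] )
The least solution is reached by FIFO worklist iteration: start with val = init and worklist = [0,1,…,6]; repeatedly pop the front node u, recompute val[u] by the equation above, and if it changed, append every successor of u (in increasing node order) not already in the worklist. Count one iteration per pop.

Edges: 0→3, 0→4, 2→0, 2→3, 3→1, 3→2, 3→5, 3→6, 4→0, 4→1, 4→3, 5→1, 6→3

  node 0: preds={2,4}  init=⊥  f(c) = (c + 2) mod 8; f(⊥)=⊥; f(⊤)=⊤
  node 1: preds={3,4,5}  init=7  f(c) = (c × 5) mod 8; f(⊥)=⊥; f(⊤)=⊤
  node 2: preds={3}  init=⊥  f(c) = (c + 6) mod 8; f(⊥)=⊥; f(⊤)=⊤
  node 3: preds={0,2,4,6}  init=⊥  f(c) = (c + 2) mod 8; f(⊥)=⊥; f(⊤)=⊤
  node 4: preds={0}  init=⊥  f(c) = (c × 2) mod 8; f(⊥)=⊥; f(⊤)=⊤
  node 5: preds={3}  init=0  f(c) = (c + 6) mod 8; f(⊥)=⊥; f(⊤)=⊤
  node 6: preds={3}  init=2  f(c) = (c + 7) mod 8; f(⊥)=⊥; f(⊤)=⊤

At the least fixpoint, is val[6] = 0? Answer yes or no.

Iteration log — 24 steps:
  step 1. node 0  ⊔preds=⊥  new=⊥  stable
  step 2. node 1  ⊔preds=0  new=⊤  old=7  +wl: 
  step 3. node 2  ⊔preds=⊥  new=⊥  stable
  step 4. node 3  ⊔preds=2  new=4  old=⊥  +wl: 1,2
  step 5. node 4  ⊔preds=⊥  new=⊥  stable
  step 6. node 5  ⊔preds=4  new=⊤  old=0  +wl: 
  step 7. node 6  ⊔preds=4  new=⊤  old=2  +wl: 3
  step 8. node 1  ⊔preds=⊤  new=⊤  stable
  step 9. node 2  ⊔preds=4  new=2  old=⊥  +wl: 0
  step 10. node 3  ⊔preds=⊤  new=⊤  old=4  +wl: 1,2,5,6
  step 11. node 0  ⊔preds=2  new=4  old=⊥  +wl: 3,4
  step 12. node 1  ⊔preds=⊤  new=⊤  stable
  step 13. node 2  ⊔preds=⊤  new=⊤  old=2  +wl: 0
  step 14. node 5  ⊔preds=⊤  new=⊤  stable
  step 15. node 6  ⊔preds=⊤  new=⊤  stable
  step 16. node 3  ⊔preds=⊤  new=⊤  stable
  step 17. node 4  ⊔preds=4  new=0  old=⊥  +wl: 1,3
  step 18. node 0  ⊔preds=⊤  new=⊤  old=4  +wl: 4
  step 19. node 1  ⊔preds=⊤  new=⊤  stable
  step 20. node 3  ⊔preds=⊤  new=⊤  stable
  step 21. node 4  ⊔preds=⊤  new=⊤  old=0  +wl: 0,1,3
  step 22. node 0  ⊔preds=⊤  new=⊤  stable
  step 23. node 1  ⊔preds=⊤  new=⊤  stable
  step 24. node 3  ⊔preds=⊤  new=⊤  stable

Least fixpoint reached:
  node 0: ⊤
  node 1: ⊤
  node 2: ⊤
  node 3: ⊤
  node 4: ⊤
  node 5: ⊤
  node 6: ⊤

no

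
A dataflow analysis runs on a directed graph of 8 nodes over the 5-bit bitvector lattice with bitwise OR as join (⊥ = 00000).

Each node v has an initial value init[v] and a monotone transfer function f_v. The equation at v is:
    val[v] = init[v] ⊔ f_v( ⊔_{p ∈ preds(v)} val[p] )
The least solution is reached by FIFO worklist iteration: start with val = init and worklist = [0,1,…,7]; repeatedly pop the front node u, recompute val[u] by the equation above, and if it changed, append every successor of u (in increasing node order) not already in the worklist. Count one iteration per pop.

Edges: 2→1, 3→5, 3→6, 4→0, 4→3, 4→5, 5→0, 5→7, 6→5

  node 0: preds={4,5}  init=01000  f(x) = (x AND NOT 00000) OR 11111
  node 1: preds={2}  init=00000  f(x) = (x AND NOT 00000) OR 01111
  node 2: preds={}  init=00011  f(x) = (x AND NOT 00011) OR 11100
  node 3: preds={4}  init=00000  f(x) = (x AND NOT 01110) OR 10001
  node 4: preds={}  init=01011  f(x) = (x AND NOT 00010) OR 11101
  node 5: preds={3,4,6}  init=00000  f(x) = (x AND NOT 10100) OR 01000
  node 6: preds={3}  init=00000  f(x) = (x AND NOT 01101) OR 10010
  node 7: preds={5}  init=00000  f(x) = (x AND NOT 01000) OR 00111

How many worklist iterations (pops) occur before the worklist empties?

12

Trace (12 dequeues):
  [1] u=0 | in 01011 | out 11111 | prev 01000 | push {}
  [2] u=1 | in 00011 | out 01111 | prev 00000 | push {}
  [3] u=2 | in 00000 | out 11111 | prev 00011 | push {1}
  [4] u=3 | in 01011 | out 10001 | prev 00000 | push {}
  [5] u=4 | in 00000 | out 11111 | prev 01011 | push {0,3}
  [6] u=5 | in 11111 | out 01011 | prev 00000 | push {}
  [7] u=6 | in 10001 | out 10010 | prev 00000 | push {5}
  [8] u=7 | in 01011 | out 00111 | prev 00000 | push {}
  [9] u=1 | in 11111 | out 11111 | prev 01111 | push {}
  [10] u=0 | in 11111 | out 11111 | ==
  [11] u=3 | in 11111 | out 10001 | ==
  [12] u=5 | in 11111 | out 01011 | ==

Converged values:
  [0] 11111
  [1] 11111
  [2] 11111
  [3] 10001
  [4] 11111
  [5] 01011
  [6] 10010
  [7] 00111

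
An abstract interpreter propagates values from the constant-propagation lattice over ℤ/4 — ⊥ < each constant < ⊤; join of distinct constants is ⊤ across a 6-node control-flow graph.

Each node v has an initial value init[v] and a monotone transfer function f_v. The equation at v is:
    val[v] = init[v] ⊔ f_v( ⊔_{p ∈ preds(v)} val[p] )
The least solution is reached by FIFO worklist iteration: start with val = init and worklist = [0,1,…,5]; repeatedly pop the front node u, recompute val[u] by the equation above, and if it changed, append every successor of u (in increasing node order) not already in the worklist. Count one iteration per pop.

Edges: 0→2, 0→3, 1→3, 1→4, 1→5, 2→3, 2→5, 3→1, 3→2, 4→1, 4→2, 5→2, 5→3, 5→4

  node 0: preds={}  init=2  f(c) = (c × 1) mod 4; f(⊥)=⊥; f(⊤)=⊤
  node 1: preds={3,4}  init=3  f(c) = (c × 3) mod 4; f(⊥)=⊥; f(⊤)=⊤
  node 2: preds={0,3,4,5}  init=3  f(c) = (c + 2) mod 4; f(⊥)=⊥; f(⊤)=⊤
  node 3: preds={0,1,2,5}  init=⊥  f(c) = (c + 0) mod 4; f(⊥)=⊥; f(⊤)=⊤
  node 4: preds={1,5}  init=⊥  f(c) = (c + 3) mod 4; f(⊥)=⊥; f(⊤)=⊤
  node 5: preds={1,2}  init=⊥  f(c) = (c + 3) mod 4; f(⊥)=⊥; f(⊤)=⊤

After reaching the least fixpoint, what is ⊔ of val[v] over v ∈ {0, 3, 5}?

⊤

Trace (13 dequeues):
  [1] u=0 | in ⊥ | out 2 | ==
  [2] u=1 | in ⊥ | out 3 | ==
  [3] u=2 | in 2 | out ⊤ | prev 3 | push {}
  [4] u=3 | in ⊤ | out ⊤ | prev ⊥ | push {1,2}
  [5] u=4 | in 3 | out 2 | prev ⊥ | push {}
  [6] u=5 | in ⊤ | out ⊤ | prev ⊥ | push {3,4}
  [7] u=1 | in ⊤ | out ⊤ | prev 3 | push {5}
  [8] u=2 | in ⊤ | out ⊤ | ==
  [9] u=3 | in ⊤ | out ⊤ | ==
  [10] u=4 | in ⊤ | out ⊤ | prev 2 | push {1,2}
  [11] u=5 | in ⊤ | out ⊤ | ==
  [12] u=1 | in ⊤ | out ⊤ | ==
  [13] u=2 | in ⊤ | out ⊤ | ==

Converged values:
  [0] 2
  [1] ⊤
  [2] ⊤
  [3] ⊤
  [4] ⊤
  [5] ⊤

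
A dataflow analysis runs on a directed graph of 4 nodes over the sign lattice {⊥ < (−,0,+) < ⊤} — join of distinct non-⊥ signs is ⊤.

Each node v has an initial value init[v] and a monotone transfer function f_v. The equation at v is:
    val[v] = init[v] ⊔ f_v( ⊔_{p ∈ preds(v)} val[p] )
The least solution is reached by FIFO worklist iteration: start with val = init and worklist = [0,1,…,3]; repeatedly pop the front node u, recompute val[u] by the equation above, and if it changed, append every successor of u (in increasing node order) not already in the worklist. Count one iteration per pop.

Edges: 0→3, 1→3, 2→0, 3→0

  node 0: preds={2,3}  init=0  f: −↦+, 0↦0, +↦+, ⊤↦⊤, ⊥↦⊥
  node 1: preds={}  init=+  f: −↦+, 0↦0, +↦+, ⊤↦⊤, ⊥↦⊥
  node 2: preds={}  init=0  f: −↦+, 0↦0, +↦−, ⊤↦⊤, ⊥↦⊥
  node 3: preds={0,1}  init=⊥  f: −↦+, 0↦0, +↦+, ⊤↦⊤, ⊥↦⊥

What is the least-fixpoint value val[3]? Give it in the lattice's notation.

⊤

Worklist (6 pops):
  #1 pop 0: in=0 → 0 (no change)
  #2 pop 1: in=⊥ → + (no change)
  #3 pop 2: in=⊥ → 0 (no change)
  #4 pop 3: in=⊤ → ⊤ (was ⊥); enqueue [0]
  #5 pop 0: in=⊤ → ⊤ (was 0); enqueue [3]
  #6 pop 3: in=⊤ → ⊤ (no change)

Fixpoint:
  val[0] = ⊤
  val[1] = +
  val[2] = 0
  val[3] = ⊤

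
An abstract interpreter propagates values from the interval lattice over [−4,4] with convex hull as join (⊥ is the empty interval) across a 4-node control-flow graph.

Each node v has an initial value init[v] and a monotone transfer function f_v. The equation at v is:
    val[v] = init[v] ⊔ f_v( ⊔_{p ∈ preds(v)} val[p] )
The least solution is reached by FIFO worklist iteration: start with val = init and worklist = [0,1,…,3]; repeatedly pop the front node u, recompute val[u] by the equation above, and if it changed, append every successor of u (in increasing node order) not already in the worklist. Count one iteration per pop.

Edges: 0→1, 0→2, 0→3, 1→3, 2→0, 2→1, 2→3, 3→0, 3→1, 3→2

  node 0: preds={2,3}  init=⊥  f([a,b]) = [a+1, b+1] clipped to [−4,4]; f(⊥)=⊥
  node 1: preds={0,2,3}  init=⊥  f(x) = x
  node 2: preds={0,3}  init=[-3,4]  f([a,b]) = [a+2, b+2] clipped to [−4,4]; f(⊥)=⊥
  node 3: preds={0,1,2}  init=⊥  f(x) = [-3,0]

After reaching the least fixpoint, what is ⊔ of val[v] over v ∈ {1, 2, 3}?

[-3,4]

Iteration log — 7 steps:
  step 1. node 0  ⊔preds=[-3,4]  new=[-2,4]  old=⊥  +wl: 
  step 2. node 1  ⊔preds=[-3,4]  new=[-3,4]  old=⊥  +wl: 
  step 3. node 2  ⊔preds=[-2,4]  new=[-3,4]  stable
  step 4. node 3  ⊔preds=[-3,4]  new=[-3,0]  old=⊥  +wl: 0,1,2
  step 5. node 0  ⊔preds=[-3,4]  new=[-2,4]  stable
  step 6. node 1  ⊔preds=[-3,4]  new=[-3,4]  stable
  step 7. node 2  ⊔preds=[-3,4]  new=[-3,4]  stable

Least fixpoint reached:
  node 0: [-2,4]
  node 1: [-3,4]
  node 2: [-3,4]
  node 3: [-3,0]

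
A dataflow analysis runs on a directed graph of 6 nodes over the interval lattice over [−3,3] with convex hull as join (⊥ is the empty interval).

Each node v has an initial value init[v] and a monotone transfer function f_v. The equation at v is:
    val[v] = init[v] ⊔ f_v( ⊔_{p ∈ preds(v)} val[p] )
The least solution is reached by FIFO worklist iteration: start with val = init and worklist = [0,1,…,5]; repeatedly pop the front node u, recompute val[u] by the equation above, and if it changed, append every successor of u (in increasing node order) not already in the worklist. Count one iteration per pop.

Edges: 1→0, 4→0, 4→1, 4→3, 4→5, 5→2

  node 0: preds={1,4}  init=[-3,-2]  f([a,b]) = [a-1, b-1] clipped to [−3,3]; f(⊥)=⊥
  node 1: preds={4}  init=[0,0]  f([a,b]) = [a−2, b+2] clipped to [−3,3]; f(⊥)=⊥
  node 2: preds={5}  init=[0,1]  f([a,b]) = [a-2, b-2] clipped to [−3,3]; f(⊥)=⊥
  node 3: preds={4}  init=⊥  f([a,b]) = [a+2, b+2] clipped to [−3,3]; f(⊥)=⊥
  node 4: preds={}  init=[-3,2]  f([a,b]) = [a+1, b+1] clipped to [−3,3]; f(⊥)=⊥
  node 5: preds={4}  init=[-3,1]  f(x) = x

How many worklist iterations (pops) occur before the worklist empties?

Trace (8 dequeues):
  [1] u=0 | in [-3,2] | out [-3,1] | prev [-3,-2] | push {}
  [2] u=1 | in [-3,2] | out [-3,3] | prev [0,0] | push {0}
  [3] u=2 | in [-3,1] | out [-3,1] | prev [0,1] | push {}
  [4] u=3 | in [-3,2] | out [-1,3] | prev ⊥ | push {}
  [5] u=4 | in ⊥ | out [-3,2] | ==
  [6] u=5 | in [-3,2] | out [-3,2] | prev [-3,1] | push {2}
  [7] u=0 | in [-3,3] | out [-3,2] | prev [-3,1] | push {}
  [8] u=2 | in [-3,2] | out [-3,1] | ==

Converged values:
  [0] [-3,2]
  [1] [-3,3]
  [2] [-3,1]
  [3] [-1,3]
  [4] [-3,2]
  [5] [-3,2]

8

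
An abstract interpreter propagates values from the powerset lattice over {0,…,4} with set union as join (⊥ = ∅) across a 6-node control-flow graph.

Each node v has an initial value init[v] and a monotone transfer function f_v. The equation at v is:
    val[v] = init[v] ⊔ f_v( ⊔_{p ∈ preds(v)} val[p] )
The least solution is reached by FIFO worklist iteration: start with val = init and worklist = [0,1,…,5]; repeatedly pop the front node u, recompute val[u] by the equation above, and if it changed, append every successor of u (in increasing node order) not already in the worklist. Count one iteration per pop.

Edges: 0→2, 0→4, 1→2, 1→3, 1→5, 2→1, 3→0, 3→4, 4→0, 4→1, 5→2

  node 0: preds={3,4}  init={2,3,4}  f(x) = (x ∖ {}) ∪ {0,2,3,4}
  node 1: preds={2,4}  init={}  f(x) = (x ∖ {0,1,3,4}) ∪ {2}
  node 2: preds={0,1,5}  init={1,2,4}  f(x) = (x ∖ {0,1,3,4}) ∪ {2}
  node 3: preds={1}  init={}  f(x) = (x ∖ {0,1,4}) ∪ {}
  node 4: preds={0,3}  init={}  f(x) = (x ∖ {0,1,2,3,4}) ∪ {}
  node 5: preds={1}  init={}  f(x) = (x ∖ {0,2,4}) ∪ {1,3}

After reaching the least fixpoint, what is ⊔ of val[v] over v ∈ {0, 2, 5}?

Trace (8 dequeues):
  [1] u=0 | in {} | out {0,2,3,4} | prev {2,3,4} | push {}
  [2] u=1 | in {1,2,4} | out {2} | prev {} | push {}
  [3] u=2 | in {0,2,3,4} | out {1,2,4} | ==
  [4] u=3 | in {2} | out {2} | prev {} | push {0}
  [5] u=4 | in {0,2,3,4} | out {} | ==
  [6] u=5 | in {2} | out {1,3} | prev {} | push {2}
  [7] u=0 | in {2} | out {0,2,3,4} | ==
  [8] u=2 | in {0,1,2,3,4} | out {1,2,4} | ==

Converged values:
  [0] {0,2,3,4}
  [1] {2}
  [2] {1,2,4}
  [3] {2}
  [4] {}
  [5] {1,3}

{0,1,2,3,4}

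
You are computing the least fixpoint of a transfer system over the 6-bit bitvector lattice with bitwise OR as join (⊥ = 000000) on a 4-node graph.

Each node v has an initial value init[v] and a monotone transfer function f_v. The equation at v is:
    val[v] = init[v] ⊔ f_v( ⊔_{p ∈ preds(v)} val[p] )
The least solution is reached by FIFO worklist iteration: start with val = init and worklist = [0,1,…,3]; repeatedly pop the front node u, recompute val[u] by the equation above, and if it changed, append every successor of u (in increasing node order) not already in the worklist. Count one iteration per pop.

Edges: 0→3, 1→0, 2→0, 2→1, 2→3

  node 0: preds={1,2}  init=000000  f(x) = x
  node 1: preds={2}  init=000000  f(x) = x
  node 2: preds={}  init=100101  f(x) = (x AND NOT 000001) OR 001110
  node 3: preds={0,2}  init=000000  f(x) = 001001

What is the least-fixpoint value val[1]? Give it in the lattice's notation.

101111

Trace (8 dequeues):
  [1] u=0 | in 100101 | out 100101 | prev 000000 | push {}
  [2] u=1 | in 100101 | out 100101 | prev 000000 | push {0}
  [3] u=2 | in 000000 | out 101111 | prev 100101 | push {1}
  [4] u=3 | in 101111 | out 001001 | prev 000000 | push {}
  [5] u=0 | in 101111 | out 101111 | prev 100101 | push {3}
  [6] u=1 | in 101111 | out 101111 | prev 100101 | push {0}
  [7] u=3 | in 101111 | out 001001 | ==
  [8] u=0 | in 101111 | out 101111 | ==

Converged values:
  [0] 101111
  [1] 101111
  [2] 101111
  [3] 001001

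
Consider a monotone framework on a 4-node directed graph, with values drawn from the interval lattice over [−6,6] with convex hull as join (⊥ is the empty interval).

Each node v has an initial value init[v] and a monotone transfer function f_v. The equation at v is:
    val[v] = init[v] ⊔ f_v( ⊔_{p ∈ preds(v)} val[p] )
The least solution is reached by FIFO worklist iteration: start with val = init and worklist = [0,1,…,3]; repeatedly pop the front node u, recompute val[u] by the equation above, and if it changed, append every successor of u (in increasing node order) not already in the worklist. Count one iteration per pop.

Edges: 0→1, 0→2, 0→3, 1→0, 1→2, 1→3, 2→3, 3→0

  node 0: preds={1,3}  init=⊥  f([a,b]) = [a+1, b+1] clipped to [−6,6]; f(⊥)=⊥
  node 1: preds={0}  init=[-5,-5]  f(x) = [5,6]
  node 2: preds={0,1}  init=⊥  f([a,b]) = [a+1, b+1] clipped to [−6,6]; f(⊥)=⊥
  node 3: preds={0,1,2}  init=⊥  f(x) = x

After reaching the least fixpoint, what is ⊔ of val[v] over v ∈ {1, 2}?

Trace (8 dequeues):
  [1] u=0 | in [-5,-5] | out [-4,-4] | prev ⊥ | push {}
  [2] u=1 | in [-4,-4] | out [-5,6] | prev [-5,-5] | push {0}
  [3] u=2 | in [-5,6] | out [-4,6] | prev ⊥ | push {}
  [4] u=3 | in [-5,6] | out [-5,6] | prev ⊥ | push {}
  [5] u=0 | in [-5,6] | out [-4,6] | prev [-4,-4] | push {1,2,3}
  [6] u=1 | in [-4,6] | out [-5,6] | ==
  [7] u=2 | in [-5,6] | out [-4,6] | ==
  [8] u=3 | in [-5,6] | out [-5,6] | ==

Converged values:
  [0] [-4,6]
  [1] [-5,6]
  [2] [-4,6]
  [3] [-5,6]

[-5,6]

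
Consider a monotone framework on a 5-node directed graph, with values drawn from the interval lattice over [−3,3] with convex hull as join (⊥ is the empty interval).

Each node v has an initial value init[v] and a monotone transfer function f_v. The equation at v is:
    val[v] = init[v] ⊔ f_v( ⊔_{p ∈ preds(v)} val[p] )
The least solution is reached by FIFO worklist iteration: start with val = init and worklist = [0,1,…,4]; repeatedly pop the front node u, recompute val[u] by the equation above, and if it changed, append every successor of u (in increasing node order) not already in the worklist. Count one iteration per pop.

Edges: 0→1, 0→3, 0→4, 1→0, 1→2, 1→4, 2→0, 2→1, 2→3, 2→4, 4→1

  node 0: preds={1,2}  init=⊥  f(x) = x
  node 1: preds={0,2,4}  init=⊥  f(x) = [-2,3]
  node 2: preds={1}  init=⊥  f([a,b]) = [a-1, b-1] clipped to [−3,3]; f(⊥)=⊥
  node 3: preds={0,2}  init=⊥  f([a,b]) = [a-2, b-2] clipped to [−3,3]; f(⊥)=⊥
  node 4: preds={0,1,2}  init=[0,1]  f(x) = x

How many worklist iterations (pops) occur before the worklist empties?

Worklist (9 pops):
  #1 pop 0: in=⊥ → ⊥ (no change)
  #2 pop 1: in=[0,1] → [-2,3] (was ⊥); enqueue [0]
  #3 pop 2: in=[-2,3] → [-3,2] (was ⊥); enqueue [1]
  #4 pop 3: in=[-3,2] → [-3,0] (was ⊥); enqueue []
  #5 pop 4: in=[-3,3] → [-3,3] (was [0,1]); enqueue []
  #6 pop 0: in=[-3,3] → [-3,3] (was ⊥); enqueue [3,4]
  #7 pop 1: in=[-3,3] → [-2,3] (no change)
  #8 pop 3: in=[-3,3] → [-3,1] (was [-3,0]); enqueue []
  #9 pop 4: in=[-3,3] → [-3,3] (no change)

Fixpoint:
  val[0] = [-3,3]
  val[1] = [-2,3]
  val[2] = [-3,2]
  val[3] = [-3,1]
  val[4] = [-3,3]

9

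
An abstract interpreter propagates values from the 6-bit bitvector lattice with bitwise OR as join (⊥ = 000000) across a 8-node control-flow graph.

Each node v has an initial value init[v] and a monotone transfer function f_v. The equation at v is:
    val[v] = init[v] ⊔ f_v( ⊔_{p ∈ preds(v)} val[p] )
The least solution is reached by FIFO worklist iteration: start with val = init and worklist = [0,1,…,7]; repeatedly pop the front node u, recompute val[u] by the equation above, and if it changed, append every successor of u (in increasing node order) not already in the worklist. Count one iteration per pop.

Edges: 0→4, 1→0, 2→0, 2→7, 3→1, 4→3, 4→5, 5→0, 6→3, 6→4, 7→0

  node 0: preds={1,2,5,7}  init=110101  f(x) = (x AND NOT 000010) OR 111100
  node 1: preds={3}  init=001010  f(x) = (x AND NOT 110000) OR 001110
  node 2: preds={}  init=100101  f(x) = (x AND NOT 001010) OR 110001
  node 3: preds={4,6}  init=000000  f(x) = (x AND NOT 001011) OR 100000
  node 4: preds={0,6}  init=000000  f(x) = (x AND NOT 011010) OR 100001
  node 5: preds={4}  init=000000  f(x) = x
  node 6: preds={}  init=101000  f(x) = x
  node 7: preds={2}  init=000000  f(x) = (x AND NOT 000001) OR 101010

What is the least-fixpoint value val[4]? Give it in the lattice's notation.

100101

Iteration log — 12 steps:
  step 1. node 0  ⊔preds=101111  new=111101  old=110101  +wl: 
  step 2. node 1  ⊔preds=000000  new=001110  old=001010  +wl: 0
  step 3. node 2  ⊔preds=000000  new=110101  old=100101  +wl: 
  step 4. node 3  ⊔preds=101000  new=100000  old=000000  +wl: 1
  step 5. node 4  ⊔preds=111101  new=100101  old=000000  +wl: 3
  step 6. node 5  ⊔preds=100101  new=100101  old=000000  +wl: 
  step 7. node 6  ⊔preds=000000  new=101000  stable
  step 8. node 7  ⊔preds=110101  new=111110  old=000000  +wl: 
  step 9. node 0  ⊔preds=111111  new=111101  stable
  step 10. node 1  ⊔preds=100000  new=001110  stable
  step 11. node 3  ⊔preds=101101  new=100100  old=100000  +wl: 1
  step 12. node 1  ⊔preds=100100  new=001110  stable

Least fixpoint reached:
  node 0: 111101
  node 1: 001110
  node 2: 110101
  node 3: 100100
  node 4: 100101
  node 5: 100101
  node 6: 101000
  node 7: 111110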